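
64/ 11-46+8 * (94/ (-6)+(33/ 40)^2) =-1056463/ 6600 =-160.07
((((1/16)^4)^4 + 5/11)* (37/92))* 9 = 30713828882726403444303/18668105002594066235392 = 1.65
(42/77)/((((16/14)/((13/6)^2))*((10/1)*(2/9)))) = 3549/3520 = 1.01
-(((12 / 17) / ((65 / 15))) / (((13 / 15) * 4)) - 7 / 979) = -112054 / 2812667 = -0.04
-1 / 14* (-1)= 1 / 14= 0.07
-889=-889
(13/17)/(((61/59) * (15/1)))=767/15555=0.05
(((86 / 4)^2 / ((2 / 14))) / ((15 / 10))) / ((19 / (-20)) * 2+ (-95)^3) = -64715 / 25721307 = -0.00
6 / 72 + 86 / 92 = 281 / 276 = 1.02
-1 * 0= 0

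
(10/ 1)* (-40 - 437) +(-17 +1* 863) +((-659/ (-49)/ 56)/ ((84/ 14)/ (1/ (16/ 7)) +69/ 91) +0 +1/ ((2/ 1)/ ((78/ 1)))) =-2005677073/ 516264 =-3884.98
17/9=1.89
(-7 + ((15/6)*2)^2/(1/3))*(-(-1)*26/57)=1768/57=31.02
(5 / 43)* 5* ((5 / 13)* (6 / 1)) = 750 / 559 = 1.34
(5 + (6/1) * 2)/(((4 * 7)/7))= 17/4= 4.25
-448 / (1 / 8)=-3584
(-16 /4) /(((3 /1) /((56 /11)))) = -224 /33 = -6.79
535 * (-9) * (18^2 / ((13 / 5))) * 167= -100203853.85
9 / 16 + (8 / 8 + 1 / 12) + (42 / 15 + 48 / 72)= 409 / 80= 5.11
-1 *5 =-5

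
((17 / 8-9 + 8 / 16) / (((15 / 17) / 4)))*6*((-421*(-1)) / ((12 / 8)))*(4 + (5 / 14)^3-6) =652510847 / 6860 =95118.20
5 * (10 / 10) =5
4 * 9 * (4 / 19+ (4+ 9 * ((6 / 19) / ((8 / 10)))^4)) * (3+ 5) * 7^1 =8928.94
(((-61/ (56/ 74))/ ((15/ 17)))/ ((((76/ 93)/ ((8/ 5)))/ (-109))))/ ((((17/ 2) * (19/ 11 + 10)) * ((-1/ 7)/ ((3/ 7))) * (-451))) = 7626403/ 5861975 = 1.30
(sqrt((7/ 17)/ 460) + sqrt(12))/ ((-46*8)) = -sqrt(3)/ 184-sqrt(13685)/ 1438880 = -0.01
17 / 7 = 2.43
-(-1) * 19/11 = 19/11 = 1.73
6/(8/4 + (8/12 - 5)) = -18/7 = -2.57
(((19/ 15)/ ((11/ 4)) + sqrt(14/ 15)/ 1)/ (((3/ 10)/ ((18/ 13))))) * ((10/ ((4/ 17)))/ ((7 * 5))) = 2584/ 1001 + 34 * sqrt(210)/ 91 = 8.00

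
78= 78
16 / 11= 1.45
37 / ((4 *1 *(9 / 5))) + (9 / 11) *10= 5275 / 396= 13.32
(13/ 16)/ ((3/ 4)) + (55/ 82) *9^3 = 241103/ 492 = 490.05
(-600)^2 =360000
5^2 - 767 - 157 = -899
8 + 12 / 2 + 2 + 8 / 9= 152 / 9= 16.89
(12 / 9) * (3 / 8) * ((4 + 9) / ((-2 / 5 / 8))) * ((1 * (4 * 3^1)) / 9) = -173.33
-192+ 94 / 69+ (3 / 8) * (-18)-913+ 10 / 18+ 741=-305393 / 828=-368.83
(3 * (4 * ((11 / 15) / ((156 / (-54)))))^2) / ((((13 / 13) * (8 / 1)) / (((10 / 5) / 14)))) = 3267 / 59150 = 0.06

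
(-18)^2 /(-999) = -12 /37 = -0.32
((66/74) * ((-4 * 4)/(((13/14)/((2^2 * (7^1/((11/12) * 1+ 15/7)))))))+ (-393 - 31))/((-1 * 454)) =34899796/28061059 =1.24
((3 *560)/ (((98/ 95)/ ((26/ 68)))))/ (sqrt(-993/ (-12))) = 148200 *sqrt(331)/ 39389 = 68.45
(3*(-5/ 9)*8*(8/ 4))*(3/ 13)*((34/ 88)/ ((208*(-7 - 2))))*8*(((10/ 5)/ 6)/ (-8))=-85/ 200772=-0.00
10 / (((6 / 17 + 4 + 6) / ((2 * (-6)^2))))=765 / 11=69.55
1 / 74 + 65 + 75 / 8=22019 / 296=74.39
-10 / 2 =-5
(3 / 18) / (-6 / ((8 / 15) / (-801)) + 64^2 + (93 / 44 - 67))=11 / 860796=0.00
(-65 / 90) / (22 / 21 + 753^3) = -91 / 53796680034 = -0.00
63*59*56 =208152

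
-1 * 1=-1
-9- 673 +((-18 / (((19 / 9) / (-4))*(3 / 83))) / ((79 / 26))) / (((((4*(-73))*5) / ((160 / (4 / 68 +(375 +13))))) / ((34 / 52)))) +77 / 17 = -925089286221 / 1365389153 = -677.53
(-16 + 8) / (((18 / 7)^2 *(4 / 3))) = -49 / 54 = -0.91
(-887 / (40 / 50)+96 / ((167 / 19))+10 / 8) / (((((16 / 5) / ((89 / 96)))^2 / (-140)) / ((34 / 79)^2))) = 733621149128875 / 307371147264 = 2386.76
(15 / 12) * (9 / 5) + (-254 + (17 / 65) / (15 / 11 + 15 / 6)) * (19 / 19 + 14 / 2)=-2637971 / 1300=-2029.21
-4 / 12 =-1 / 3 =-0.33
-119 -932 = -1051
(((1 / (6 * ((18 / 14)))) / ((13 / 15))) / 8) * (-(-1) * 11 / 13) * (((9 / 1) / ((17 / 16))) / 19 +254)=1216985 / 302328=4.03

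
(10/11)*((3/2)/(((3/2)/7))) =70/11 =6.36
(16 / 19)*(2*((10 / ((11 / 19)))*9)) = 2880 / 11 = 261.82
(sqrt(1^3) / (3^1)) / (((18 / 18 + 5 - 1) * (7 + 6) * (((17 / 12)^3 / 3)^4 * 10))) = 120367356051456 / 189352227099672325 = 0.00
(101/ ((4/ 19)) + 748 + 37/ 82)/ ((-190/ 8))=-40285/ 779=-51.71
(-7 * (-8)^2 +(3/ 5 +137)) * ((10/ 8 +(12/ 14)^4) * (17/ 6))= -56689322/ 36015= -1574.05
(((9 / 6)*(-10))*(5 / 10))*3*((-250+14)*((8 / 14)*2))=42480 / 7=6068.57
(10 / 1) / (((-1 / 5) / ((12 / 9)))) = -200 / 3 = -66.67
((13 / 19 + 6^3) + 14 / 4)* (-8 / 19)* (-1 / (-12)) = -2789 / 361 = -7.73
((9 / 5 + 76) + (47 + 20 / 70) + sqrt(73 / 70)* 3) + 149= 3* sqrt(5110) / 70 + 9593 / 35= 277.15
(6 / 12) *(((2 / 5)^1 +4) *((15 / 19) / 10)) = 0.17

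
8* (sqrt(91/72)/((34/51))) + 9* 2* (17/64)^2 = 2601/2048 + sqrt(182) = 14.76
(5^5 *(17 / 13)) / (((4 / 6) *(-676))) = -159375 / 17576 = -9.07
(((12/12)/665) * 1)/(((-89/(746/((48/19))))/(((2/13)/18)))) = -373/8746920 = -0.00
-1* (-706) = 706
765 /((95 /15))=2295 /19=120.79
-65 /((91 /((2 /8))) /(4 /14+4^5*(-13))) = 2377.09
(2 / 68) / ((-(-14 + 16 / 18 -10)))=9 / 7072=0.00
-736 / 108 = -184 / 27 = -6.81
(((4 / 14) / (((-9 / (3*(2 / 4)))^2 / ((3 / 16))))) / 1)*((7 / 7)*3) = 1 / 224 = 0.00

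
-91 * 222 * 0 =0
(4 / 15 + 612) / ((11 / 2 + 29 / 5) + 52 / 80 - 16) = -36736 / 243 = -151.18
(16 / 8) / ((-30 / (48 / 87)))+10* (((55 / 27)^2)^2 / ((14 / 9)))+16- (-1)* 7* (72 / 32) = 34139705861 / 239738940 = 142.40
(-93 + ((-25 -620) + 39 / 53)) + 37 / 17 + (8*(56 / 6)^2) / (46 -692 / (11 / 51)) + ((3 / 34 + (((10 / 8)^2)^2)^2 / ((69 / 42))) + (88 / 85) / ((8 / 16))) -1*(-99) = -630.52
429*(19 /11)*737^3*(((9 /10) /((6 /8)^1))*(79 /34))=70302216471201 /85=827084899661.19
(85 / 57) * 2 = 170 / 57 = 2.98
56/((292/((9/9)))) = 14/73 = 0.19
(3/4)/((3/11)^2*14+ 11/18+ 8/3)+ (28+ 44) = 1357875/18814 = 72.17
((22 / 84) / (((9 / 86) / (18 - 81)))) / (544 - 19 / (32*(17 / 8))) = -0.29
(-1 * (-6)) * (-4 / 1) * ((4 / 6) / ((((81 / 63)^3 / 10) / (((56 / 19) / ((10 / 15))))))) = -1536640 / 4617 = -332.82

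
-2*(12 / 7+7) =-122 / 7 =-17.43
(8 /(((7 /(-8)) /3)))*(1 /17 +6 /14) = -11136 /833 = -13.37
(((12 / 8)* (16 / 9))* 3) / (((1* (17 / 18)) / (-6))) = -864 / 17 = -50.82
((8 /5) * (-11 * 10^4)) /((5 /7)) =-246400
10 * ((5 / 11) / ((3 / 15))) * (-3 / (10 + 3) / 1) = -750 / 143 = -5.24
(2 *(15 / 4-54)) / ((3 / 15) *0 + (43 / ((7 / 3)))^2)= -3283 / 11094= -0.30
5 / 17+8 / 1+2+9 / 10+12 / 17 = 119 / 10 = 11.90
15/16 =0.94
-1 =-1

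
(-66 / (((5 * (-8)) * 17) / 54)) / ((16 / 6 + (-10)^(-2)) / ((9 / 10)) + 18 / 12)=24057 / 20536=1.17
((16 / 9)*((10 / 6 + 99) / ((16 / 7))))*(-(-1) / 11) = 7.12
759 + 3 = 762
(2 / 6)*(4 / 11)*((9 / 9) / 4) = 1 / 33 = 0.03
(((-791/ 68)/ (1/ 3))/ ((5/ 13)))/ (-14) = 4407/ 680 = 6.48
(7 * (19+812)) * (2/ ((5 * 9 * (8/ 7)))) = 13573/ 60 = 226.22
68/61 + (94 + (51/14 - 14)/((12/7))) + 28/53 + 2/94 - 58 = 115322297/3646824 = 31.62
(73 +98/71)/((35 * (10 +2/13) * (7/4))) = 0.12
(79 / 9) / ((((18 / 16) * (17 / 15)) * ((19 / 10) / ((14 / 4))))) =110600 / 8721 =12.68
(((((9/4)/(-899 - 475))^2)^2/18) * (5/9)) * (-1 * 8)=-5/2816059884544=-0.00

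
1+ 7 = 8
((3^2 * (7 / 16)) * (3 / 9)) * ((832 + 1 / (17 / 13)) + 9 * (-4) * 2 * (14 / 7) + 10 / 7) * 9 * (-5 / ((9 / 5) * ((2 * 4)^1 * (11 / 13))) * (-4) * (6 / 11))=240239025 / 32912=7299.44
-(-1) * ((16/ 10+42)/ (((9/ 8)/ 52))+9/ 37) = 3355861/ 1665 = 2015.53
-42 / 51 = -0.82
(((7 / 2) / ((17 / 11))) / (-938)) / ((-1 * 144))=11 / 656064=0.00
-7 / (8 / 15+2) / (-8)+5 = 1625 / 304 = 5.35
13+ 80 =93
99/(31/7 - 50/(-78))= 19.53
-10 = -10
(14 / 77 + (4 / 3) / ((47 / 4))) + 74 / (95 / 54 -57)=-4831582 / 4626633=-1.04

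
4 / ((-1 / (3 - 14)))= 44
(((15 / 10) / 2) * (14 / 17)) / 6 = 7 / 68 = 0.10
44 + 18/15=226/5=45.20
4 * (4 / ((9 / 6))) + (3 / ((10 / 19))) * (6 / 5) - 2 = 15.51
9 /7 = 1.29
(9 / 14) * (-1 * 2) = -9 / 7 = -1.29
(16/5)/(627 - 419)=1/65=0.02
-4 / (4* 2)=-1 / 2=-0.50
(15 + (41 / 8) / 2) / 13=281 / 208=1.35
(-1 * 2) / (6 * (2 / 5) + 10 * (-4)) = 5 / 94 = 0.05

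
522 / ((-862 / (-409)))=106749 / 431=247.68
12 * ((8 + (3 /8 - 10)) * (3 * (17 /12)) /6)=-221 /16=-13.81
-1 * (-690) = 690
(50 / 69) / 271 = 50 / 18699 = 0.00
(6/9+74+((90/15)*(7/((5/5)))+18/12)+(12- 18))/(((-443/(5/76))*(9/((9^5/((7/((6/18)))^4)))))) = -0.00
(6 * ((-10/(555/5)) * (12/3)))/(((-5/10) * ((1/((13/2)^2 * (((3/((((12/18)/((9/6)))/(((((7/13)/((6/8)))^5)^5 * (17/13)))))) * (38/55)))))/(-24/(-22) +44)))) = 967598026043749395040643521868629148696576/76259710732570217809053825629071848221973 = 12.69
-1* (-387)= 387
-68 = -68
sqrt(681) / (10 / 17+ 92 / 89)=1513 *sqrt(681) / 2454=16.09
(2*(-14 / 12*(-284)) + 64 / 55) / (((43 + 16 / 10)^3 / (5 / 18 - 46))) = -1126810450 / 3293601399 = -0.34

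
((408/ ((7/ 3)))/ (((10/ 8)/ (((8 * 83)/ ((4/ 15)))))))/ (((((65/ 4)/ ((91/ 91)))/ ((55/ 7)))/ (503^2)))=27143096986368/ 637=42610827294.14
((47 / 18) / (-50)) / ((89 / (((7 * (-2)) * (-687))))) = -75341 / 13350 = -5.64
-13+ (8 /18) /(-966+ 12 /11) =-620941 /47763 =-13.00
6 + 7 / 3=25 / 3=8.33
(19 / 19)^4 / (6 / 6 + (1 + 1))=1 / 3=0.33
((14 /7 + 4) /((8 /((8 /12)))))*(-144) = -72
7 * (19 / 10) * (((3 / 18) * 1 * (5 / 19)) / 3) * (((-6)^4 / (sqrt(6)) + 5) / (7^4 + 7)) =5 / 12384 + 3 * sqrt(6) / 172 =0.04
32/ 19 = 1.68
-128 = -128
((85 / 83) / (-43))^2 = 7225 / 12737761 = 0.00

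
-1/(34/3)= -0.09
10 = 10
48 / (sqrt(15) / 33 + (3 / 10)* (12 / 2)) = 392040 / 14639 - 6600* sqrt(15) / 14639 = 25.03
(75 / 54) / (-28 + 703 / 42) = -175 / 1419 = -0.12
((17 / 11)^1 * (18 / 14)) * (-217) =-431.18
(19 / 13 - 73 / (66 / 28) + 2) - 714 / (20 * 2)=-45.36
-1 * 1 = -1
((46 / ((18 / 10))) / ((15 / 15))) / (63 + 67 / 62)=14260 / 35757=0.40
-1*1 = -1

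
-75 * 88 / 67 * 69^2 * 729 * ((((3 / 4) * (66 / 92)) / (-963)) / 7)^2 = -654951825 / 300696536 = -2.18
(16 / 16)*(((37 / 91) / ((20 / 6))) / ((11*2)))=111 / 20020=0.01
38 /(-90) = -19 /45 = -0.42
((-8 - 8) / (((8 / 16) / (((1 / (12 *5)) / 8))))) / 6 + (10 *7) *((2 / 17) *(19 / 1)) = 239383 / 1530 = 156.46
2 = 2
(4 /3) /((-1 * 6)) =-2 /9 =-0.22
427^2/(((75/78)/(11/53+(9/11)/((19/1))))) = 13159777904/276925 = 47521.09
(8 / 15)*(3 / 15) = 8 / 75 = 0.11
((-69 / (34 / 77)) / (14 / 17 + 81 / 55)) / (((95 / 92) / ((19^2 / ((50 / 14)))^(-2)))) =-240033750 / 37213291871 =-0.01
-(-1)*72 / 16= 9 / 2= 4.50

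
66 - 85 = -19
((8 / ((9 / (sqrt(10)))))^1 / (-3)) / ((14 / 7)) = -4 * sqrt(10) / 27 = -0.47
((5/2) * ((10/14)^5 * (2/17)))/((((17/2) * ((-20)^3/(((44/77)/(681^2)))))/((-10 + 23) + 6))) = -2375/126145073359368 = -0.00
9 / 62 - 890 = -55171 / 62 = -889.85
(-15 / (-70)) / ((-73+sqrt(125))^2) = 1095* sqrt(5) / 189571312+8181 / 189571312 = 0.00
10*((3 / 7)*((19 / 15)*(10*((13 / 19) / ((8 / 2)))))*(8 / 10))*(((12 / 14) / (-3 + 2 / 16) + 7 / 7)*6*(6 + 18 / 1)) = 846144 / 1127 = 750.79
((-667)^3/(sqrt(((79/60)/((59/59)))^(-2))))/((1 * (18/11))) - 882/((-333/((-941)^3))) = -97730981989979/39960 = -2445720270.02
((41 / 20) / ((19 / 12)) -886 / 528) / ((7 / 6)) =-9613 / 29260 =-0.33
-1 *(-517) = 517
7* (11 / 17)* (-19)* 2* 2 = -5852 / 17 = -344.24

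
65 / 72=0.90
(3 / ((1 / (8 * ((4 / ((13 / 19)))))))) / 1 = 1824 / 13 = 140.31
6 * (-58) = -348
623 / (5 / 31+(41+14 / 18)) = 173817 / 11701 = 14.85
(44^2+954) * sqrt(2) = 2890 * sqrt(2) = 4087.08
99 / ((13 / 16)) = 1584 / 13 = 121.85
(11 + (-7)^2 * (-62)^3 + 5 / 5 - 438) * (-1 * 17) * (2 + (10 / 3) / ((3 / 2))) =7544309708 / 9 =838256634.22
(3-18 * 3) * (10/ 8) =-255/ 4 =-63.75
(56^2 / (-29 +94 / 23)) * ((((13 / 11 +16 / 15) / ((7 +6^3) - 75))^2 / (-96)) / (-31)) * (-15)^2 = -155121407 / 70618156488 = -0.00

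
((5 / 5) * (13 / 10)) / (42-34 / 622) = 4043 / 130450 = 0.03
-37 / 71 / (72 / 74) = -1369 / 2556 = -0.54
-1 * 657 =-657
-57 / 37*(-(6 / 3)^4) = 912 / 37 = 24.65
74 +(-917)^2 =840963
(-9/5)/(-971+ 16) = 9/4775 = 0.00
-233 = -233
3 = 3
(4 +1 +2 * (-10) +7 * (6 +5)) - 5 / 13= 801 / 13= 61.62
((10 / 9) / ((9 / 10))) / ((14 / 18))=100 / 63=1.59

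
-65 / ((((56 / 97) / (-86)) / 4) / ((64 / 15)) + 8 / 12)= -52054080 / 533573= -97.56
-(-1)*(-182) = -182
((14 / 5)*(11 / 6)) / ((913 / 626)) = 4382 / 1245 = 3.52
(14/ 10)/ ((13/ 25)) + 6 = 113/ 13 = 8.69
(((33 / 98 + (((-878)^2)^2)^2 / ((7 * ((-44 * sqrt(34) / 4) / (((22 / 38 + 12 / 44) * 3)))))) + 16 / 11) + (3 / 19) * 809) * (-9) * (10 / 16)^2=7065183704736877072376.62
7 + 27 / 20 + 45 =1067 / 20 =53.35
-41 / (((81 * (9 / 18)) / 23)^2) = -86756 / 6561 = -13.22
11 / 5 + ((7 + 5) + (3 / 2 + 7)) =227 / 10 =22.70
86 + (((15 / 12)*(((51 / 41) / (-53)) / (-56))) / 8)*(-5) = 334884101 / 3894016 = 86.00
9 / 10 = 0.90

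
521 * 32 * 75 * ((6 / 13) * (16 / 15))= 8002560 / 13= 615581.54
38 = 38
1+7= 8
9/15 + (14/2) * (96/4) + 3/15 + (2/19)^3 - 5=5617561/34295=163.80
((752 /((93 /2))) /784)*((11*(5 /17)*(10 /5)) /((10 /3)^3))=4653 /1291150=0.00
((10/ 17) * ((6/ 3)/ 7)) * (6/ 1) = 120/ 119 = 1.01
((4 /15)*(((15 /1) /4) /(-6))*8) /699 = -4 /2097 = -0.00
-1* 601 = -601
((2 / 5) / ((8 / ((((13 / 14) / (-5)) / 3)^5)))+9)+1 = 81682019628707 / 8168202000000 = 10.00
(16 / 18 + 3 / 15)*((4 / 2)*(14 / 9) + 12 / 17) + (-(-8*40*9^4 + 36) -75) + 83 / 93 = 448088437496 / 213435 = 2099414.05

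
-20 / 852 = -5 / 213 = -0.02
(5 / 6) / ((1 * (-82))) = -5 / 492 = -0.01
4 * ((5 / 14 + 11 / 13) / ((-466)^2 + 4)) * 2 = 219 / 4940390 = 0.00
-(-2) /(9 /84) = 56 /3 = 18.67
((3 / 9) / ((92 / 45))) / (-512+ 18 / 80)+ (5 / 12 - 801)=-4523294431 / 5649996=-800.58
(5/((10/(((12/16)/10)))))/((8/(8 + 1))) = 27/640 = 0.04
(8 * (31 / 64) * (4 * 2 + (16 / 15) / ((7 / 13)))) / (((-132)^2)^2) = 4061 / 31877556480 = 0.00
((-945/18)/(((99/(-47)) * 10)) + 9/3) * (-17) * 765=-71428.98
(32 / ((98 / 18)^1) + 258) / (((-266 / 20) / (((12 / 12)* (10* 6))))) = -7758000 / 6517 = -1190.43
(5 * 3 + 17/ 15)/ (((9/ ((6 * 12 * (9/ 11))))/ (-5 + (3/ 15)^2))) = -65472/ 125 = -523.78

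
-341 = -341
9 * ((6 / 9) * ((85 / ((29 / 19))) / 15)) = 646 / 29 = 22.28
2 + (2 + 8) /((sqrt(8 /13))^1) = 2 + 5 * sqrt(26) /2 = 14.75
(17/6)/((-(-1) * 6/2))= 17/18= 0.94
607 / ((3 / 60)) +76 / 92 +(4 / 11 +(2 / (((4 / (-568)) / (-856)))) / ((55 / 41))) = 244605677 / 1265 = 193364.17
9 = 9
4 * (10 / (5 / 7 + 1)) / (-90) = -7 / 27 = -0.26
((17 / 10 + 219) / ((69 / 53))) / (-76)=-116971 / 52440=-2.23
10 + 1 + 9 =20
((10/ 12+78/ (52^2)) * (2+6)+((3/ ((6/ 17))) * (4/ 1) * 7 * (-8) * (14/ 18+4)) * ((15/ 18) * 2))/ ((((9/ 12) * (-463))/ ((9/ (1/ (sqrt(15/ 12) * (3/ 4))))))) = 5319259 * sqrt(5)/ 36114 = 329.35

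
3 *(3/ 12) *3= 9/ 4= 2.25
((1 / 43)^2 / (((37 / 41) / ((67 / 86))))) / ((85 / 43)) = 2747 / 11630210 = 0.00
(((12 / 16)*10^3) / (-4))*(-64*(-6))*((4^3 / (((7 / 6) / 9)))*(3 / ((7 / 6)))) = -4478976000 / 49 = -91407673.47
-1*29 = -29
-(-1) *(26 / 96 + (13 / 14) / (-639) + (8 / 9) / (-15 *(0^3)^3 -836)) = 4013407 / 14957712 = 0.27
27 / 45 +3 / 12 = 17 / 20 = 0.85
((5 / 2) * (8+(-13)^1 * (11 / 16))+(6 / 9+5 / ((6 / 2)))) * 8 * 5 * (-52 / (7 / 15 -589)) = -325 / 8828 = -0.04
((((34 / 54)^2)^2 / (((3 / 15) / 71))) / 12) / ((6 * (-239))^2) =29649955 / 13113982667952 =0.00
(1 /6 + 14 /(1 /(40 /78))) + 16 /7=1753 /182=9.63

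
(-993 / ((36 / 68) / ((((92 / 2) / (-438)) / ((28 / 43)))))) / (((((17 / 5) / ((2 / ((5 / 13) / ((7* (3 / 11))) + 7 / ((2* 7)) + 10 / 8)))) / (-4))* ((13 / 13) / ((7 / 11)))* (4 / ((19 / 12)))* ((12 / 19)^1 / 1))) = -145.48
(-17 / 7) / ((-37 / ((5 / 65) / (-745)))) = -17 / 2508415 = -0.00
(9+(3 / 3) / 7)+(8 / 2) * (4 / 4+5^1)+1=239 / 7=34.14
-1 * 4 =-4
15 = 15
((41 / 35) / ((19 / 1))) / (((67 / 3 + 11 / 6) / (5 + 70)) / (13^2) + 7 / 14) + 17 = 8692598 / 507661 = 17.12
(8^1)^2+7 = 71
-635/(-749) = 635/749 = 0.85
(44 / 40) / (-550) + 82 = 40999 / 500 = 82.00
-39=-39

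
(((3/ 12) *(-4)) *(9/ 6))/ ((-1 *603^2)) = 1/ 242406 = 0.00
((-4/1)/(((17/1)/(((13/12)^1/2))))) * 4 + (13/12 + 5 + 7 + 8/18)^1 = 7967/612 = 13.02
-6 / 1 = -6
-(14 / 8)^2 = -49 / 16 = -3.06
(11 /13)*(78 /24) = 11 /4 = 2.75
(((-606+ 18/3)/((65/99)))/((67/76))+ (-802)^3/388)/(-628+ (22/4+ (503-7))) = 224827663004/21375211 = 10518.15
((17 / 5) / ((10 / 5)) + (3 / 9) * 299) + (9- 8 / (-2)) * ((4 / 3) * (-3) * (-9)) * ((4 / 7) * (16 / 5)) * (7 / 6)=32993 / 30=1099.77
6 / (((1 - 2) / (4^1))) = -24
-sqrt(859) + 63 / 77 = -28.49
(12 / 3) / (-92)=-1 / 23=-0.04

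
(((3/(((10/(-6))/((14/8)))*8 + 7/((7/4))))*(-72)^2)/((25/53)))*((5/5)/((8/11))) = -5950098/475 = -12526.52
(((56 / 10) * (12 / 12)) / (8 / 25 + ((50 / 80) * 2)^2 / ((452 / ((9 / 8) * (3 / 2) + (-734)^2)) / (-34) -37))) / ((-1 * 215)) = -347011902912 / 3700672136401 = -0.09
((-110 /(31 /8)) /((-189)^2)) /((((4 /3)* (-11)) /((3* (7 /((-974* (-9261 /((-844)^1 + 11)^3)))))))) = -2407370 /33017139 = -0.07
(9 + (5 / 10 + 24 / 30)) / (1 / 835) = 17201 / 2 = 8600.50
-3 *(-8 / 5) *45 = 216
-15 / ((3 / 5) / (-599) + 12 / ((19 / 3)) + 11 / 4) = -3414300 / 1057007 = -3.23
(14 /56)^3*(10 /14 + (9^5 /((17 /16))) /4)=1653457 /7616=217.10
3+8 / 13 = 47 / 13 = 3.62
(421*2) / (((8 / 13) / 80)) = 109460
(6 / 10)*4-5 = -2.60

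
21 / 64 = 0.33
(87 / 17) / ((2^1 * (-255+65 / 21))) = -1827 / 179860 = -0.01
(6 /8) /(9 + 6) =0.05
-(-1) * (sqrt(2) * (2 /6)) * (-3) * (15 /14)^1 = -15 * sqrt(2) /14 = -1.52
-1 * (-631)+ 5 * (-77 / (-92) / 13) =755061 / 1196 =631.32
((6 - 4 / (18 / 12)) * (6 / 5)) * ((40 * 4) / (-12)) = -160 / 3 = -53.33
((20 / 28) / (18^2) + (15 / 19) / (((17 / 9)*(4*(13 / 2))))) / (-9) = -0.00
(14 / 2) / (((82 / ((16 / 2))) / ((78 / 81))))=728 / 1107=0.66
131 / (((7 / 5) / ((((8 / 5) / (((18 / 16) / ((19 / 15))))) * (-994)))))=-22620032 / 135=-167555.79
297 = 297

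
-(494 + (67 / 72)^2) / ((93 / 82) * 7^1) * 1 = -105180785 / 1687392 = -62.33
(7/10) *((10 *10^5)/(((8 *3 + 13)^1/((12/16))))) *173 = 90825000/37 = 2454729.73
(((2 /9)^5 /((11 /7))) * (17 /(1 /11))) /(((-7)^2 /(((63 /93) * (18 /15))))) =0.00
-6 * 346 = -2076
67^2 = 4489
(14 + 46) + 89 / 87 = 5309 / 87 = 61.02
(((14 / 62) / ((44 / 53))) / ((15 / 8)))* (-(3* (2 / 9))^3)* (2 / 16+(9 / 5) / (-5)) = 34874 / 3452625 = 0.01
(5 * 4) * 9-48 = 132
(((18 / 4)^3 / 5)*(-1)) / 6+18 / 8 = -63 / 80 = -0.79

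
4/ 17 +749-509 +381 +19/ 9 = 95372/ 153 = 623.35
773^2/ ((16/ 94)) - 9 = 3510473.88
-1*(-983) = 983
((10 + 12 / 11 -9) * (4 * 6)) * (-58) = -32016 / 11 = -2910.55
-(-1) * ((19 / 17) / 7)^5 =2476099 / 23863536599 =0.00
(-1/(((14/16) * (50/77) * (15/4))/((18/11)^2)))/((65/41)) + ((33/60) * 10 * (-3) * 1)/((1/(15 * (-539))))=133401.71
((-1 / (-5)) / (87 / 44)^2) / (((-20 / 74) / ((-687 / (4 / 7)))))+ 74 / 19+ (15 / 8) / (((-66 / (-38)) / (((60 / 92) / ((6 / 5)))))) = 1125678588719 / 4851224400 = 232.04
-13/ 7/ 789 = -0.00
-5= -5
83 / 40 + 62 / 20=207 / 40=5.18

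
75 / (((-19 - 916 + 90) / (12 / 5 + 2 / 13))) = -498 / 2197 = -0.23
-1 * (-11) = 11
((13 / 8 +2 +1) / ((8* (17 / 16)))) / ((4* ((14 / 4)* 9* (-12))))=-37 / 102816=-0.00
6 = 6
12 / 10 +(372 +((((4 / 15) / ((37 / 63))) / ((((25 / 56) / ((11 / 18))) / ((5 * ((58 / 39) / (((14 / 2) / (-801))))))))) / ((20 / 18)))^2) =226927.48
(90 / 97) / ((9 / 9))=90 / 97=0.93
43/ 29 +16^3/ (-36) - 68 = -47057/ 261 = -180.30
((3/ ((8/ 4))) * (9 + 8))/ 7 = 51/ 14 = 3.64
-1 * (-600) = 600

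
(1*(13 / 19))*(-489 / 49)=-6357 / 931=-6.83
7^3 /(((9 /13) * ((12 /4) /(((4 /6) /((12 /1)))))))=4459 /486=9.17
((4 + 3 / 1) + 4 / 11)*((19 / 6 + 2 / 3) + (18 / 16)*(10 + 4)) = 6345 / 44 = 144.20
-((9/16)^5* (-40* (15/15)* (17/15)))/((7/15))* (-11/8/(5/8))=-11042163/917504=-12.04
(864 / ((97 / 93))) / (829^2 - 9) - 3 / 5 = -6236961 / 10415860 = -0.60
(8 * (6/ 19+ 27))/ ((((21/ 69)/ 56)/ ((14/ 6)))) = 1782592/ 19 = 93820.63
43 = 43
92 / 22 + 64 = 750 / 11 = 68.18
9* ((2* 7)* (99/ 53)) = 12474/ 53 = 235.36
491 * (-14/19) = -6874/19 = -361.79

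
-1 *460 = -460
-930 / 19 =-48.95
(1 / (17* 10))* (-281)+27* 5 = 22669 / 170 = 133.35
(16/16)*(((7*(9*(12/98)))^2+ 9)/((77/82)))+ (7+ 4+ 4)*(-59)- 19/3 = -9263180/11319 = -818.37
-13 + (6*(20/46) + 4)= -147/23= -6.39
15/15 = 1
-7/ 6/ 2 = -0.58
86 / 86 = 1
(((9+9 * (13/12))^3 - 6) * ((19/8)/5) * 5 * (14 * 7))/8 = 392408121/2048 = 191605.53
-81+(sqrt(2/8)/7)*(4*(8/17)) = -9623/119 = -80.87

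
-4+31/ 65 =-229/ 65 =-3.52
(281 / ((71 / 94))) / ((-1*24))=-13207 / 852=-15.50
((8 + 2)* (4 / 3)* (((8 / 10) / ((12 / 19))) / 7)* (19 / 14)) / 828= 361 / 91287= 0.00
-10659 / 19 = -561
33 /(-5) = -33 /5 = -6.60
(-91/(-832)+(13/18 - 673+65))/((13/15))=-1748645/2496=-700.58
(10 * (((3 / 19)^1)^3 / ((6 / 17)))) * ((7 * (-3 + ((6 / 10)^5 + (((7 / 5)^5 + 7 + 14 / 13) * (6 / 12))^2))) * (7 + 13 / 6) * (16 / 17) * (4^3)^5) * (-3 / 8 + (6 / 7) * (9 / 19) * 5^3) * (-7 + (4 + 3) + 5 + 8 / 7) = 5706547109210940238498627584 / 60222555859375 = 94757637363253.61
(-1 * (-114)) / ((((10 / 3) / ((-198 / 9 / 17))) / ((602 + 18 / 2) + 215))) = -3107412 / 85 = -36557.79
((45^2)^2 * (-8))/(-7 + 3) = 8201250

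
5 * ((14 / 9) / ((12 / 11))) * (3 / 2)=385 / 36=10.69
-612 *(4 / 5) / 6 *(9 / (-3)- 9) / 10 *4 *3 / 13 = 29376 / 325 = 90.39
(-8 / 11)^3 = -512 / 1331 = -0.38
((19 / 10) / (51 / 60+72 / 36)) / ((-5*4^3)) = -1 / 480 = -0.00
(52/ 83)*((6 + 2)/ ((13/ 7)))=224/ 83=2.70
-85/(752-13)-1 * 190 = -140495/739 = -190.12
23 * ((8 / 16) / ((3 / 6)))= 23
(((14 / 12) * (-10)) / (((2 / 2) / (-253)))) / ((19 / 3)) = 8855 / 19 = 466.05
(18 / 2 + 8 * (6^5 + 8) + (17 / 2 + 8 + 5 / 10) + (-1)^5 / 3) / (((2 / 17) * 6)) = 3177181 / 36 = 88255.03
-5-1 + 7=1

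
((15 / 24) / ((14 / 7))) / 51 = 5 / 816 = 0.01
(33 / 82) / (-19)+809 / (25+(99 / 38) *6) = 11961271 / 601388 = 19.89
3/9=1/3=0.33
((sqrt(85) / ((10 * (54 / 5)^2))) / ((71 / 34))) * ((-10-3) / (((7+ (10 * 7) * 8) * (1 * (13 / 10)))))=-425 * sqrt(85) / 58694706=-0.00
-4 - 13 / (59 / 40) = -756 / 59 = -12.81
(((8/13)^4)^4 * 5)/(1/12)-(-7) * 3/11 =14159522277475809621/7319582701014978251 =1.93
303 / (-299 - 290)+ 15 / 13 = 4896 / 7657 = 0.64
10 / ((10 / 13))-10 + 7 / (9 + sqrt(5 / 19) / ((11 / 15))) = 11113 / 2938-55 * sqrt(95) / 8814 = 3.72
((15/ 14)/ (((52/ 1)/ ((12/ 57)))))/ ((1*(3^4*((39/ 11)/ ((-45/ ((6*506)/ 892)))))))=-5575/ 27916434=-0.00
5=5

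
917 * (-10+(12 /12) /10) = -90783 /10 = -9078.30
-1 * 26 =-26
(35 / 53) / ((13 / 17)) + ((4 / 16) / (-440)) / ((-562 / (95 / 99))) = 11652835811 / 13493772864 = 0.86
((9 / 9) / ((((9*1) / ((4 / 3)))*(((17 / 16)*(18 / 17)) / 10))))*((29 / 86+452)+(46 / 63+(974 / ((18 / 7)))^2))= 1122896581280 / 5924583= 189531.75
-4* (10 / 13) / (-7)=0.44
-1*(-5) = 5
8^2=64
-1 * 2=-2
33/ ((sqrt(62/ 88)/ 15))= 990*sqrt(341)/ 31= 589.73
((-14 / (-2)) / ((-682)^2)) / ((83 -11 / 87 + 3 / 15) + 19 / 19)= 3045 / 17010514928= 0.00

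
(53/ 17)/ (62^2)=53/ 65348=0.00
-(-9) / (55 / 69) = 621 / 55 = 11.29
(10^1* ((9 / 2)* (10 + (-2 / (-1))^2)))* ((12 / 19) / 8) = 49.74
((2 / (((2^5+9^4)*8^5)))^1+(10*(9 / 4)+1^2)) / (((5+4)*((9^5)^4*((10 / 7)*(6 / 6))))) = 5923080877 / 39398025644390317220655759360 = 0.00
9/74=0.12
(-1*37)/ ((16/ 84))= -777/ 4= -194.25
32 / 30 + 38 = 586 / 15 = 39.07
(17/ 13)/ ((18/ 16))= 136/ 117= 1.16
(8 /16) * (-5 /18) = -5 /36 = -0.14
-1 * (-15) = 15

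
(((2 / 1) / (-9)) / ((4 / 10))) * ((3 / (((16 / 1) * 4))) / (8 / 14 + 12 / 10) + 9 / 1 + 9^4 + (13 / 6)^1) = -391176935 / 107136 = -3651.22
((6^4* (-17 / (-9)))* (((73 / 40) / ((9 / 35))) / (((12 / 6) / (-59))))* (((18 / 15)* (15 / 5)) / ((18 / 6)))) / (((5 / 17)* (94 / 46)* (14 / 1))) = -85885887 / 1175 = -73094.37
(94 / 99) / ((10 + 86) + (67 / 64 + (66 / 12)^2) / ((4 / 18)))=256 / 63855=0.00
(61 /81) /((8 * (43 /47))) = 2867 /27864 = 0.10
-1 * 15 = -15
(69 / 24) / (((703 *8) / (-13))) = -299 / 44992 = -0.01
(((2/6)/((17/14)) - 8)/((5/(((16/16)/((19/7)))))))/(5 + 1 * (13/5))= -1379/18411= -0.07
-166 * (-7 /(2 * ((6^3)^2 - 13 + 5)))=83 /6664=0.01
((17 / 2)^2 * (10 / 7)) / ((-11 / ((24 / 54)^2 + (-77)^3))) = 53434881865 / 12474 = 4283700.65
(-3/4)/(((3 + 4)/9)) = -0.96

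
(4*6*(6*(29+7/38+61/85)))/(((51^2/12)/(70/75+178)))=8295320704/2333675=3554.62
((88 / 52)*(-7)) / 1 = -154 / 13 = -11.85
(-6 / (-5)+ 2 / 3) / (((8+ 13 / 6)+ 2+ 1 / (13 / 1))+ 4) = 104 / 905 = 0.11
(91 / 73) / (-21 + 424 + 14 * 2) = 91 / 31463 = 0.00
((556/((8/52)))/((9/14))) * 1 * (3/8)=12649/6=2108.17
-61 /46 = -1.33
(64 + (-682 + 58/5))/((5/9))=-27288/25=-1091.52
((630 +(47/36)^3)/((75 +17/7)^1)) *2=206479721/12643776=16.33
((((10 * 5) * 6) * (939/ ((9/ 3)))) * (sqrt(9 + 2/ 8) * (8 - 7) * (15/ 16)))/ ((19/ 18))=3169125 * sqrt(37)/ 76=253645.19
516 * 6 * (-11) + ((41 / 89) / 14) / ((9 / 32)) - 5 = -190979371 / 5607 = -34060.88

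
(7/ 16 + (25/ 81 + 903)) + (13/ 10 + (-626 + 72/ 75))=9072199/ 32400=280.01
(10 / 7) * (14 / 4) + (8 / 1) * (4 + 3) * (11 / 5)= 641 / 5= 128.20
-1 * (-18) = 18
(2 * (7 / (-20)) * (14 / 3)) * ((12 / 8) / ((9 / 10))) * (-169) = 8281 / 9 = 920.11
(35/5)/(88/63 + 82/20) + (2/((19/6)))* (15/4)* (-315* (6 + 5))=-539884485/65797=-8205.31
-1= -1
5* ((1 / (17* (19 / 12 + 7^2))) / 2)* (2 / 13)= 0.00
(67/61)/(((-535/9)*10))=-603/326350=-0.00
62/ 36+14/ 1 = 283/ 18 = 15.72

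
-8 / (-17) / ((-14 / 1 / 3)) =-0.10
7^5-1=16806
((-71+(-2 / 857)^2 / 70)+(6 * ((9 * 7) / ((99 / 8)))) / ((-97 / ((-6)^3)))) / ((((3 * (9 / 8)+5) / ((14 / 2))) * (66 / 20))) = -1308318036496 / 1732665810513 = -0.76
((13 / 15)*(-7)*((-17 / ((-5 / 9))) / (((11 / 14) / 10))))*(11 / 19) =-129948 / 95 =-1367.87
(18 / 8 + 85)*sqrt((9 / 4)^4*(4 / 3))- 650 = -650 + 9423*sqrt(3) / 32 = -139.97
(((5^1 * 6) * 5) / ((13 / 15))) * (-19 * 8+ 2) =-337500 / 13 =-25961.54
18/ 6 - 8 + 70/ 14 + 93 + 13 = 106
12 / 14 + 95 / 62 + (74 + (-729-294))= -410829 / 434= -946.61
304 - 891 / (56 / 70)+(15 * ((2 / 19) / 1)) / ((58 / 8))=-1784209 / 2204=-809.53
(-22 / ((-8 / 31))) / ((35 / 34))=5797 / 70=82.81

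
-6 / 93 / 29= -2 / 899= -0.00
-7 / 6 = -1.17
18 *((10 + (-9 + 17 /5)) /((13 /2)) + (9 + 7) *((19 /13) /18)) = 2312 /65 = 35.57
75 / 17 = 4.41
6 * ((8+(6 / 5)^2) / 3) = 472 / 25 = 18.88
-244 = -244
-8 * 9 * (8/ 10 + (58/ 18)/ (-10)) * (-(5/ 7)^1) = 172/ 7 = 24.57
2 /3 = 0.67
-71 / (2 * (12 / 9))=-213 / 8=-26.62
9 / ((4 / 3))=27 / 4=6.75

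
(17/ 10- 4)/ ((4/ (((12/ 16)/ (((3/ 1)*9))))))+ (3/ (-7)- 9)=-95201/ 10080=-9.44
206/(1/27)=5562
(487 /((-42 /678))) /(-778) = 55031 /5446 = 10.10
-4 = -4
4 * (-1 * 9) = -36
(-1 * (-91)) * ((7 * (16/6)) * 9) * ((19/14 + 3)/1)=66612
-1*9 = -9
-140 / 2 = -70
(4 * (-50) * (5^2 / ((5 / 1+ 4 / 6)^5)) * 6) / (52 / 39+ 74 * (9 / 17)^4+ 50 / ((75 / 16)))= -1215000 / 4215337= -0.29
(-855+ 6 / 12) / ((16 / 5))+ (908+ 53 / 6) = 649.80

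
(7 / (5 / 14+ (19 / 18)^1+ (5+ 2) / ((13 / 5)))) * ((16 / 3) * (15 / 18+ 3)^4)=178258717 / 90774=1963.76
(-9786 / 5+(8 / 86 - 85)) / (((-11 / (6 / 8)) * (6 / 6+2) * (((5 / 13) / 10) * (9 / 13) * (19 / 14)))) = 173133233 / 134805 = 1284.32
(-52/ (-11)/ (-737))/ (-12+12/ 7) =91/ 145926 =0.00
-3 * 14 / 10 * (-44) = 924 / 5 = 184.80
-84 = -84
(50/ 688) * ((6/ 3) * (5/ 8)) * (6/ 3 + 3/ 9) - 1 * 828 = -3417109/ 4128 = -827.79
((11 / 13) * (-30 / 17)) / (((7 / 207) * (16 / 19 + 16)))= -129789 / 49504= -2.62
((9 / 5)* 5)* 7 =63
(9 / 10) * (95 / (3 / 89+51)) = 1.68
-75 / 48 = -25 / 16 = -1.56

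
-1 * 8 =-8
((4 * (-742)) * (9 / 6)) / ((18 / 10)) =-7420 / 3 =-2473.33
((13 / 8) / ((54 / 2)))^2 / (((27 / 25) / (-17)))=-71825 / 1259712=-0.06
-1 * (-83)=83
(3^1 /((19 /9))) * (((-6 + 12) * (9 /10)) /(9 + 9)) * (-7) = -567 /190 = -2.98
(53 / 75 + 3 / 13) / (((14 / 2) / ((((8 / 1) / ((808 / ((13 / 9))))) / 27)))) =914 / 12885075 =0.00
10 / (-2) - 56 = -61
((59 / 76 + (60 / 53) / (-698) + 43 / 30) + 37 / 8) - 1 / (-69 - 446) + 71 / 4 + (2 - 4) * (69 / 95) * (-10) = 33978597295 / 868767096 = 39.11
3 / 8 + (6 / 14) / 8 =3 / 7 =0.43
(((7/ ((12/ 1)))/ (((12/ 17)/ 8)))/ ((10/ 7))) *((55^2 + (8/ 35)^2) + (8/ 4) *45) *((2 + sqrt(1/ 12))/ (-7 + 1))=-5498.84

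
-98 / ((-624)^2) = -49 / 194688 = -0.00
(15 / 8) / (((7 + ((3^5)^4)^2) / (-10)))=-75 / 48630661836227715232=-0.00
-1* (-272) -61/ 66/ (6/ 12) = 8915/ 33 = 270.15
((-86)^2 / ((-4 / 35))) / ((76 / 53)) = -3429895 / 76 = -45130.20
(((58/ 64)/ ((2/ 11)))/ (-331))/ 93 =-319/ 1970112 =-0.00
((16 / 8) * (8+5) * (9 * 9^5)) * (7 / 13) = 7440174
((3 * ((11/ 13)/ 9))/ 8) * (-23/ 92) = -11/ 1248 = -0.01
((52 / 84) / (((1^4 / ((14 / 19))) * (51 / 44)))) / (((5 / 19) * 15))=1144 / 11475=0.10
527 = 527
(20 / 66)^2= 100 / 1089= 0.09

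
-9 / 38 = -0.24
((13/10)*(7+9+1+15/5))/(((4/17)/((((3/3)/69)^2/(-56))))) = -221/533232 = -0.00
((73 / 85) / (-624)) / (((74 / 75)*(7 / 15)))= -0.00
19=19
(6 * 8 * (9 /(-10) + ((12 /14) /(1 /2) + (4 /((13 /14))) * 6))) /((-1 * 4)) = -145566 /455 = -319.93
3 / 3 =1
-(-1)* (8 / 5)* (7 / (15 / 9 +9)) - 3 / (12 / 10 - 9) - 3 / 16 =1297 / 1040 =1.25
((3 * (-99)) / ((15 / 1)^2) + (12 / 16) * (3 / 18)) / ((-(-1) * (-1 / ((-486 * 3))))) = -174231 / 100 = -1742.31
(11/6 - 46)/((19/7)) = -1855/114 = -16.27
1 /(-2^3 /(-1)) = 1 /8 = 0.12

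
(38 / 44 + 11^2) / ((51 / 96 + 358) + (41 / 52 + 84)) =557648 / 2028631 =0.27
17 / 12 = 1.42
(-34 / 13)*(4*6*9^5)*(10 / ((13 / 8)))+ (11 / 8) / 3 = -22808986.05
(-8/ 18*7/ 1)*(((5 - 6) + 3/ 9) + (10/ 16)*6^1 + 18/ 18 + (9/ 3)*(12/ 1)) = -3367/ 27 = -124.70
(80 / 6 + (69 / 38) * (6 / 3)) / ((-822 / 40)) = -19340 / 23427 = -0.83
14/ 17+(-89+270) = 181.82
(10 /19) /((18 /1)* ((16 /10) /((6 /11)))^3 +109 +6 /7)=26250 /28138069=0.00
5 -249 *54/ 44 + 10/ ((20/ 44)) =-6129/ 22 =-278.59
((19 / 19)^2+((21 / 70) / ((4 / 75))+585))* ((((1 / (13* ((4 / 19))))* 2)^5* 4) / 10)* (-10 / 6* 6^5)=-949269501927 / 1485172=-639164.69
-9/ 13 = -0.69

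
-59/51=-1.16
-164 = -164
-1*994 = -994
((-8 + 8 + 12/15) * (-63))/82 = -126/205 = -0.61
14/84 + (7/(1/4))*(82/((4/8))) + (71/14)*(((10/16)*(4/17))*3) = 6560809/1428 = 4594.40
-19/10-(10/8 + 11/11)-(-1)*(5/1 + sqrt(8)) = 17/20 + 2*sqrt(2) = 3.68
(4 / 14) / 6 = 1 / 21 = 0.05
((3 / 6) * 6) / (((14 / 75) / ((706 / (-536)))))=-79425 / 3752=-21.17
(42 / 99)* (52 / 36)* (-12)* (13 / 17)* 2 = -18928 / 1683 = -11.25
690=690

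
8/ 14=4/ 7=0.57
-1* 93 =-93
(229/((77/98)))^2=10278436/121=84945.75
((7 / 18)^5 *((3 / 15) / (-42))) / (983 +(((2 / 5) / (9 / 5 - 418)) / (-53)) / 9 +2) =-264813493 / 6158400959776320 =-0.00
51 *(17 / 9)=96.33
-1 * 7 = -7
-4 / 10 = -2 / 5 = -0.40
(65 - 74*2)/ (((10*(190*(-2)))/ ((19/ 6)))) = 83/ 1200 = 0.07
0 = 0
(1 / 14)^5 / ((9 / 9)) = 1 / 537824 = 0.00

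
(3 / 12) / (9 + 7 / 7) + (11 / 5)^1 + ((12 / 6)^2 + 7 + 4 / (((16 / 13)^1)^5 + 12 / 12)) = 810517581 / 56794760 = 14.27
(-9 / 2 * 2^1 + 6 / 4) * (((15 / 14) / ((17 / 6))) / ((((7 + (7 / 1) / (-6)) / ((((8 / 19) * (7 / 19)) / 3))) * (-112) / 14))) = 135 / 42959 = 0.00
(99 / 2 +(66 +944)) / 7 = 151.36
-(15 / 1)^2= -225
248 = 248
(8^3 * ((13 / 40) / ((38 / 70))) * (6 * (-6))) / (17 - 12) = -209664 / 95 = -2206.99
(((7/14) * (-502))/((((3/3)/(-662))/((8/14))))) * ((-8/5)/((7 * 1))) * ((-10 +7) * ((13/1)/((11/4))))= 829480704/2695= 307785.05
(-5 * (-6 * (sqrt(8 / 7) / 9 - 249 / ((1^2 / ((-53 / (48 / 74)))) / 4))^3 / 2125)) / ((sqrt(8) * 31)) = 45062541881501 * sqrt(7) / 313749450+814946056033379399 * sqrt(2) / 13280400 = 86782989335.80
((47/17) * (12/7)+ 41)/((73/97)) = 527971/8687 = 60.78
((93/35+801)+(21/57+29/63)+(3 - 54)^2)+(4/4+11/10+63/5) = 8187925/2394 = 3420.19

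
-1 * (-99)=99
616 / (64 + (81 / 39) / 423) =376376 / 39107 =9.62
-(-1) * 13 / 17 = 13 / 17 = 0.76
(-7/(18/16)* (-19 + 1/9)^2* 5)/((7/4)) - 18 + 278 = -4434460/729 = -6082.94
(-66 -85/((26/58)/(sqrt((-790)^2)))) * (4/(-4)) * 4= 7792832/13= 599448.62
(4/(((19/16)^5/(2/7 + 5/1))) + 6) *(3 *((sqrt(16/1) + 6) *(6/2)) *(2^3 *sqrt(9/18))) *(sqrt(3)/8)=11663343270 *sqrt(6)/17332693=1648.29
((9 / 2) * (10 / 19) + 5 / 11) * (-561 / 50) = -3009 / 95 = -31.67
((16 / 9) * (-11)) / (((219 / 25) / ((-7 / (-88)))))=-350 / 1971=-0.18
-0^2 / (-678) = 0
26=26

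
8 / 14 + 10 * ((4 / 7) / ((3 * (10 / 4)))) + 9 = 31 / 3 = 10.33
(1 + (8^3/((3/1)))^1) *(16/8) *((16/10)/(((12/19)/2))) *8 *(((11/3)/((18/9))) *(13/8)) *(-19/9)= -21268676/243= -87525.42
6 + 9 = 15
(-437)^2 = 190969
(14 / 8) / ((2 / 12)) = 10.50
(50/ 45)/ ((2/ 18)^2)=90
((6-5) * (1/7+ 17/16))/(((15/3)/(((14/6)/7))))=9/112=0.08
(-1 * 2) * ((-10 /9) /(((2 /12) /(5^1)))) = 200 /3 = 66.67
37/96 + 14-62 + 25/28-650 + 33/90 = -2339753/3360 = -696.36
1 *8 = 8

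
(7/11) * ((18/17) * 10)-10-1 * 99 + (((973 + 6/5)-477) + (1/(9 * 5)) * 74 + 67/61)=204135506/513315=397.68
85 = 85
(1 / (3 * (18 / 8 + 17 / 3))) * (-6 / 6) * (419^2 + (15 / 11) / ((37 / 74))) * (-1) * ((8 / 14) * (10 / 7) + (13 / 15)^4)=26453506325156 / 2592253125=10204.83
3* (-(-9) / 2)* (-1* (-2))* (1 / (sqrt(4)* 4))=27 / 8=3.38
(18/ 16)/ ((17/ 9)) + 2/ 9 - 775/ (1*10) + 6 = -86515/ 1224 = -70.68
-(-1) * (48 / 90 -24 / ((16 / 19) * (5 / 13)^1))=-2207 / 30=-73.57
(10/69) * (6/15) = 4/69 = 0.06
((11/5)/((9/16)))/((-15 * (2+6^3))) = -88/73575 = -0.00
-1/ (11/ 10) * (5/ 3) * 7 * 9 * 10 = -10500/ 11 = -954.55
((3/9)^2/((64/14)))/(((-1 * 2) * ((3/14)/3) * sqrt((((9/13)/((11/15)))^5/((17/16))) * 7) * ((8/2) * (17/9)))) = -143143 * sqrt(255255)/7138368000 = -0.01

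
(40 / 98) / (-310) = -2 / 1519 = -0.00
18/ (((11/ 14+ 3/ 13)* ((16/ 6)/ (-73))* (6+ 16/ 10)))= -179361/ 2812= -63.78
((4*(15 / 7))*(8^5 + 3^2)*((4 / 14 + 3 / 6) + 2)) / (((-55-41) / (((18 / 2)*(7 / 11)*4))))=-57523635 / 308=-186765.05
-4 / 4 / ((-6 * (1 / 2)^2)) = 2 / 3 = 0.67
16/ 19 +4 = 92/ 19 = 4.84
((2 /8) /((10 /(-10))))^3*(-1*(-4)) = -1 /16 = -0.06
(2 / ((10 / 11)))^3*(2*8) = 21296 / 125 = 170.37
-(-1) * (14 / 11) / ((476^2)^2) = 1 / 40335965824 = 0.00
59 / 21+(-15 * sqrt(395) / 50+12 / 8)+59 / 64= 7031 / 1344 - 3 * sqrt(395) / 10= -0.73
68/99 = 0.69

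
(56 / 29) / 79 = 56 / 2291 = 0.02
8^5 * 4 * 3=393216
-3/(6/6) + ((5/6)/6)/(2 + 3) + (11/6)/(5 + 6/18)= -757/288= -2.63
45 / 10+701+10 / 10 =1413 / 2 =706.50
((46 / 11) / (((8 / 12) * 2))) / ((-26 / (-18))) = 621 / 286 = 2.17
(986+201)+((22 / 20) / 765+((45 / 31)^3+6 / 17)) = 1190.41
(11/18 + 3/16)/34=115/4896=0.02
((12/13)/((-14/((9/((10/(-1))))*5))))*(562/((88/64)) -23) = 114561/1001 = 114.45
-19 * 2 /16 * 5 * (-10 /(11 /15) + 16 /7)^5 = 6056068537063660 /2706784157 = 2237366.63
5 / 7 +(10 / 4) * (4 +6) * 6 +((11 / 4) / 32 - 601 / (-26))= 2025769 / 11648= 173.92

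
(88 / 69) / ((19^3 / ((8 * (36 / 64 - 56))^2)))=17308918 / 473271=36.57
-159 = -159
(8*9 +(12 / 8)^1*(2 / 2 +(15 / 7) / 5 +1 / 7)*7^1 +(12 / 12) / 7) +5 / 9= 11239 / 126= 89.20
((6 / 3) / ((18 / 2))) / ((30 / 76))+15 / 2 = 2177 / 270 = 8.06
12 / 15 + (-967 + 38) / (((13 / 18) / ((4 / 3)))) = -111428 / 65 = -1714.28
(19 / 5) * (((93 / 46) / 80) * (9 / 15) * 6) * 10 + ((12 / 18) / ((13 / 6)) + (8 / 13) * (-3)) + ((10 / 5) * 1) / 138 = 15079 / 7800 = 1.93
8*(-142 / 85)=-1136 / 85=-13.36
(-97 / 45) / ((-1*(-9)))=-97 / 405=-0.24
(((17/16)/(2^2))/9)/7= 17/4032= 0.00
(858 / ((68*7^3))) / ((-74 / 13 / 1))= -0.01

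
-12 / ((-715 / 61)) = 732 / 715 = 1.02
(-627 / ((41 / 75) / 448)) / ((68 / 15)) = -113345.77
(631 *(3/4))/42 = 631/56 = 11.27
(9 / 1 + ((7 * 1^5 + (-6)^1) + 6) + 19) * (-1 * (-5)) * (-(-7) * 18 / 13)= 1696.15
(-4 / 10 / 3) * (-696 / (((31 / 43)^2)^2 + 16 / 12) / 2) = 2379485496 / 82228835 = 28.94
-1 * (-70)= 70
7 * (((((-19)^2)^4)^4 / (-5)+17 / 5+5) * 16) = -9318226294819396934720040888620694918784528 / 5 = -1863645258963879386944008000000000000000000.00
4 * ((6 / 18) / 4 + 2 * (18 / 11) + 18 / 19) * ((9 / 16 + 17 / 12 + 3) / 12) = 2579527 / 361152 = 7.14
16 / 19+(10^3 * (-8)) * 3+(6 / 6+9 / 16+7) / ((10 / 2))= -36476117 / 1520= -23997.45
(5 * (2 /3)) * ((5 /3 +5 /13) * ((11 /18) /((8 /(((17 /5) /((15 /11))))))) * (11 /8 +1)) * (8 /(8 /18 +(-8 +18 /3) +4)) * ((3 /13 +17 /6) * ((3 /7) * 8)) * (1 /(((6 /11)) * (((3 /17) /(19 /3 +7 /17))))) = 6426495856 /862407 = 7451.81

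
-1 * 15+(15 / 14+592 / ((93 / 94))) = 760937 / 1302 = 584.44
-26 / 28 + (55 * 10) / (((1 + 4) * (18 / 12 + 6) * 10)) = 113 / 210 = 0.54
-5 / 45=-1 / 9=-0.11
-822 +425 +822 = 425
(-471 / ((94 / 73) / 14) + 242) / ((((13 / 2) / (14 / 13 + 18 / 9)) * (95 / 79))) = -22295696 / 11609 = -1920.55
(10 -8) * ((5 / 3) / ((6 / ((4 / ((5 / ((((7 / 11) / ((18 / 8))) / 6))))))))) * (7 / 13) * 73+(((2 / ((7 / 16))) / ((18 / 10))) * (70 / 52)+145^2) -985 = 696517376 / 34749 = 20044.24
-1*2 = -2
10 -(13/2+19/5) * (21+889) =-9363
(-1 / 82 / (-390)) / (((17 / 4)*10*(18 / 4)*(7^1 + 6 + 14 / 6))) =1 / 93781350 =0.00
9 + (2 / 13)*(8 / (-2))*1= 109 / 13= 8.38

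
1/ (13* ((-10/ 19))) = -19/ 130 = -0.15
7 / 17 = 0.41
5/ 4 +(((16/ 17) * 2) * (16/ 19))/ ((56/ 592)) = 162857/ 9044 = 18.01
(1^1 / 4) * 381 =381 / 4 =95.25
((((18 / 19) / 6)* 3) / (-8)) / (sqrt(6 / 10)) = -3* sqrt(15) / 152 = -0.08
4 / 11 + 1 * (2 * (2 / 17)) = 112 / 187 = 0.60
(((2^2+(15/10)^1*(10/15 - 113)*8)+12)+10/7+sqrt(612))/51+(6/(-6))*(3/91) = -121235/4641+2*sqrt(17)/17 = -25.64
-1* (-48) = 48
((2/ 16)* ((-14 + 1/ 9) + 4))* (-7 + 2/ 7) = 4183/ 504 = 8.30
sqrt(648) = 18 * sqrt(2) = 25.46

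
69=69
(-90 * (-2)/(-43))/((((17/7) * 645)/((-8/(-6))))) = -112/31433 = -0.00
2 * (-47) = -94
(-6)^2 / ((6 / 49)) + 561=855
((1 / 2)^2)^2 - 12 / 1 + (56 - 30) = 225 / 16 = 14.06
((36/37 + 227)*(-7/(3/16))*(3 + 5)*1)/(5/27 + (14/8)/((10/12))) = -680198400/22829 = -29795.37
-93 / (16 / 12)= -279 / 4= -69.75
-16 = -16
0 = 0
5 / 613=0.01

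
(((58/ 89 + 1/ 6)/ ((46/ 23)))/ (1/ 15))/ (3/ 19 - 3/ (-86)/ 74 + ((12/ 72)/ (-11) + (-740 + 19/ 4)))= -2179662045/ 261058687342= -0.01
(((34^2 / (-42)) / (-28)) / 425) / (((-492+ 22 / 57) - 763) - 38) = -323 / 180513550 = -0.00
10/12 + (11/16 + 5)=313/48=6.52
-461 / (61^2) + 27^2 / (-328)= -2863817 / 1220488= -2.35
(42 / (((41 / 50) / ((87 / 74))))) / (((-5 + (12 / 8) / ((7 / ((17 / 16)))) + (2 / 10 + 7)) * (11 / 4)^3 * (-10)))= -654796800 / 5490006313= -0.12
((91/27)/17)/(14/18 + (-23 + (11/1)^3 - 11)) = 91/595680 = 0.00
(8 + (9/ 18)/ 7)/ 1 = 113/ 14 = 8.07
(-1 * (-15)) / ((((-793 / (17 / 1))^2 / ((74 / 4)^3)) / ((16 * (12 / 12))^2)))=7026584160 / 628849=11173.72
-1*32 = -32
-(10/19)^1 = -10/19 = -0.53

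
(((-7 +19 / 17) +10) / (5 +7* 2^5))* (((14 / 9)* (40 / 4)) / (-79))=-9800 / 2767923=-0.00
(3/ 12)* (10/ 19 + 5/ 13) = 225/ 988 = 0.23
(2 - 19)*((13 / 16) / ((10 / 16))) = -221 / 10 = -22.10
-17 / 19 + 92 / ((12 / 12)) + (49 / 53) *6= 97329 / 1007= 96.65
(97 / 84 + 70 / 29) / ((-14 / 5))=-43465 / 34104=-1.27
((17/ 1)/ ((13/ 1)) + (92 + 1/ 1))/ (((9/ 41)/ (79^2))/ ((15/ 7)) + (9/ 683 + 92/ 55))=5892260065945/ 105334822996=55.94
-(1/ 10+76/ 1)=-761/ 10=-76.10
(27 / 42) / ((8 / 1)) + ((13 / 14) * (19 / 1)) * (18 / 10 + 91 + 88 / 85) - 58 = 15209181 / 9520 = 1597.60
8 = 8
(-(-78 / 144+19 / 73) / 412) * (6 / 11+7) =40919 / 7940064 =0.01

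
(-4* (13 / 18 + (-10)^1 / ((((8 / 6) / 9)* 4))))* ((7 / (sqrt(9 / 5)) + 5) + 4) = 8141* sqrt(5) / 54 + 1163 / 2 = 918.61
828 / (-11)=-828 / 11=-75.27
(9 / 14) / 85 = 9 / 1190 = 0.01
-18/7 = -2.57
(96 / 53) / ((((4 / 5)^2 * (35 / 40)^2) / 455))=624000 / 371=1681.94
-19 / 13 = -1.46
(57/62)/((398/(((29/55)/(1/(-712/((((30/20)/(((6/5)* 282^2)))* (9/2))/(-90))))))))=374378633856/339295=1103401.56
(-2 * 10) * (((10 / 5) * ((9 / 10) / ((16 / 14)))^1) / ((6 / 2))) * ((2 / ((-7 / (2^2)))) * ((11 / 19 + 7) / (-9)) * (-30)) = 5760 / 19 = 303.16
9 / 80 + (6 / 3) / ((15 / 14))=95 / 48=1.98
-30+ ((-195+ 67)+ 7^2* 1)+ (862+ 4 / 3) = 2263 / 3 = 754.33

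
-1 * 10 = -10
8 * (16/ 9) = 128/ 9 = 14.22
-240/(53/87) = -20880/53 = -393.96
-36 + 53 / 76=-2683 / 76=-35.30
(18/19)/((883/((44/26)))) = 396/218101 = 0.00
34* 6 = 204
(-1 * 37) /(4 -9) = 37 /5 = 7.40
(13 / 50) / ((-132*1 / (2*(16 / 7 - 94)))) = 1391 / 3850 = 0.36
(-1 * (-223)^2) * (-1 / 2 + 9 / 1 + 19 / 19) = -944851 / 2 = -472425.50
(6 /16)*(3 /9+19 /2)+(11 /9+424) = 61763 /144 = 428.91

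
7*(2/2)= 7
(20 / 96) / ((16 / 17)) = 85 / 384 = 0.22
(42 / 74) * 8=168 / 37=4.54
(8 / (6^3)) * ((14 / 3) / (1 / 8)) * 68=7616 / 81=94.02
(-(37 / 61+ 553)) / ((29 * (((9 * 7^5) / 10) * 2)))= -0.00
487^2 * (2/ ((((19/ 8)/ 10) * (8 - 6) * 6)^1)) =166434.39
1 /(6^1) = 1 /6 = 0.17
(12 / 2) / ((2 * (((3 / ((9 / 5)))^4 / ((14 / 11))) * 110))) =0.00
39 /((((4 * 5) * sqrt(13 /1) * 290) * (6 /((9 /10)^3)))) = 729 * sqrt(13) /11600000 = 0.00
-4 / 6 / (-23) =2 / 69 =0.03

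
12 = 12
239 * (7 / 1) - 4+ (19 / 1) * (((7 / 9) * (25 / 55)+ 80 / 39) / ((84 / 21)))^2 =44413679251 / 26501904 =1675.87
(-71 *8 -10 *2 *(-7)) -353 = -781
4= 4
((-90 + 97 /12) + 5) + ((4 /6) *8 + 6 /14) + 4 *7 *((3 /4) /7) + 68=-13 /84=-0.15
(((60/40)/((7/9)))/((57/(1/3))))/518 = 3/137788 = 0.00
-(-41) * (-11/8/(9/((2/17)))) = -451/612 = -0.74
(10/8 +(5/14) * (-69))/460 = -131/2576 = -0.05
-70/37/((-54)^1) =35/999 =0.04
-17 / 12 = -1.42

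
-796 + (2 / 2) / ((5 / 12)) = -3968 / 5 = -793.60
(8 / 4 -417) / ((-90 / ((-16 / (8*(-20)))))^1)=83 / 180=0.46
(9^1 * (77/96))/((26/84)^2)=101871/1352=75.35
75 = 75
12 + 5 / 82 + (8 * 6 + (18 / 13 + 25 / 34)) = 62.18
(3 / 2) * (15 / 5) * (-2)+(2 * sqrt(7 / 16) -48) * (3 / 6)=-33+sqrt(7) / 4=-32.34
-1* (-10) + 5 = 15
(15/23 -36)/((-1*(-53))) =-813/1219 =-0.67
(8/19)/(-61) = -8/1159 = -0.01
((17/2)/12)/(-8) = -17/192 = -0.09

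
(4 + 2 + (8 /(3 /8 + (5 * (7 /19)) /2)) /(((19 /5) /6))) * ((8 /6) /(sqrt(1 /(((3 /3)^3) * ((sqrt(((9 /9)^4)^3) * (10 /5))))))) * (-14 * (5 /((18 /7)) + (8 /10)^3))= -160017704 * sqrt(2) /221625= -1021.09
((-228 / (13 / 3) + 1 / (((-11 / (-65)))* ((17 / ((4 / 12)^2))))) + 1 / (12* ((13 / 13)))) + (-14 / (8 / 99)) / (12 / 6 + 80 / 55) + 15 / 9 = -335813507 / 3325608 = -100.98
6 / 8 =3 / 4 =0.75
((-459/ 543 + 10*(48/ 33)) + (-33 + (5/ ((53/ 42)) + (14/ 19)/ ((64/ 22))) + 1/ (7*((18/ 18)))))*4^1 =-59.77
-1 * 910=-910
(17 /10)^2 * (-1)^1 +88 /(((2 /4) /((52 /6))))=456733 /300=1522.44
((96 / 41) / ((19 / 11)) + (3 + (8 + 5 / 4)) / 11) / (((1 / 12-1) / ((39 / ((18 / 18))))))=-9902295 / 94259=-105.05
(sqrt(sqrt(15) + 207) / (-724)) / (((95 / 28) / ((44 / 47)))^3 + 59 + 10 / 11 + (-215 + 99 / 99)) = 467489792 * sqrt(sqrt(15) + 207) / 36042251899835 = 0.00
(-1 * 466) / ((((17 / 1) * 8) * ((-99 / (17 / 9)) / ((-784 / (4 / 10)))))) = -114170 / 891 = -128.14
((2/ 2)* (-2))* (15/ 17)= -30/ 17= -1.76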